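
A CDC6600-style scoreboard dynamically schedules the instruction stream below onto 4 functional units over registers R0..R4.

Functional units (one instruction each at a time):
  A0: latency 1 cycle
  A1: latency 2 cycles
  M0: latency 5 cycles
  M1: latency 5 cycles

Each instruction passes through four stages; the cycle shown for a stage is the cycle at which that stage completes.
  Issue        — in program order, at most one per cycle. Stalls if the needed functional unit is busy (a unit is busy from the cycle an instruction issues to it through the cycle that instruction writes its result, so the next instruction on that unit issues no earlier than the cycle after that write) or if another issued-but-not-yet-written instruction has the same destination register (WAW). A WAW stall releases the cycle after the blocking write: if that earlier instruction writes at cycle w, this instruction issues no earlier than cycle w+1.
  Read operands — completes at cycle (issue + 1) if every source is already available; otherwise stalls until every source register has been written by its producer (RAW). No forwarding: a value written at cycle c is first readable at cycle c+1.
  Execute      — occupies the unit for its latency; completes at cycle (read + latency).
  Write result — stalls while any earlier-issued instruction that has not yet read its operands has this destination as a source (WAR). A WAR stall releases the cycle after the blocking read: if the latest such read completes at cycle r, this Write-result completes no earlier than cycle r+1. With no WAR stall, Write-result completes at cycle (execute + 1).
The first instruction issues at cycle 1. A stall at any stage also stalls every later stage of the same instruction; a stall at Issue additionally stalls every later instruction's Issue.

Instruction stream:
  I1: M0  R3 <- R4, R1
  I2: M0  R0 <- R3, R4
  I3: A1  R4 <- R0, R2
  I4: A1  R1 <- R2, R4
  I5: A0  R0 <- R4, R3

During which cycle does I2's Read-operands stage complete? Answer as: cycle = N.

I1: IS=1 RO=2 EX=7 WR=8
I2: IS=9 RO=10 EX=15 WR=16  [struct: M0 busy until I1 writes@8]
I3: IS=10 RO=17 EX=19 WR=20  [RAW R0: wait I2 write@16]
I4: IS=21 RO=22 EX=24 WR=25  [struct: A1 busy until I3 writes@20]
I5: IS=22 RO=23 EX=24 WR=25

cycle = 10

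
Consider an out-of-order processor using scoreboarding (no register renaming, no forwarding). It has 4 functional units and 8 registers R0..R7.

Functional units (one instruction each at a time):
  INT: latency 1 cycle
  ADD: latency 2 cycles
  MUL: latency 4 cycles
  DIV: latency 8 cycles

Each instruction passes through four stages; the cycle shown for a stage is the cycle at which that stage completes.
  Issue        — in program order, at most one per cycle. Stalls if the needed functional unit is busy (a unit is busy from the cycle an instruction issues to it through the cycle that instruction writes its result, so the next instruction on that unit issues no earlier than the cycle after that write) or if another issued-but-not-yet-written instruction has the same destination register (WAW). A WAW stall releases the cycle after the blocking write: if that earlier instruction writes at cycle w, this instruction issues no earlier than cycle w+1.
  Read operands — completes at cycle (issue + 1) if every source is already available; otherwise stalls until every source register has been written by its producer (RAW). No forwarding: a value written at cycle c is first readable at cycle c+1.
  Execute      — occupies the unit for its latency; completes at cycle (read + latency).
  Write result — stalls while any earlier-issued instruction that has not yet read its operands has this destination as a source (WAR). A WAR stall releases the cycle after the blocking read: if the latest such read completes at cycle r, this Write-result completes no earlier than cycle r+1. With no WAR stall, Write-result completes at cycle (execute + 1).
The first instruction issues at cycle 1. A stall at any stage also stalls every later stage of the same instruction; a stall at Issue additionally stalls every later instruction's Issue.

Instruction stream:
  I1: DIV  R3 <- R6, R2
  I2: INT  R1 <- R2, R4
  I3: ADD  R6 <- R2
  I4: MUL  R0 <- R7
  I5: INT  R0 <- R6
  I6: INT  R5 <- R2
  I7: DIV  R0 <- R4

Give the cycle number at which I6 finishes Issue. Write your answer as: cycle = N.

  I1 | 1 | 2 | 10 | 11
  I2 | 2 | 3 | 4 | 5
  I3 | 3 | 4 | 6 | 7
  I4 | 4 | 5 | 9 | 10
  I5 | 11 | 12 | 13 | 14   WAW R0: wait I4 write@10
  I6 | 15 | 16 | 17 | 18   struct: INT busy until I5 writes@14
  I7 | 16 | 17 | 25 | 26

cycle = 15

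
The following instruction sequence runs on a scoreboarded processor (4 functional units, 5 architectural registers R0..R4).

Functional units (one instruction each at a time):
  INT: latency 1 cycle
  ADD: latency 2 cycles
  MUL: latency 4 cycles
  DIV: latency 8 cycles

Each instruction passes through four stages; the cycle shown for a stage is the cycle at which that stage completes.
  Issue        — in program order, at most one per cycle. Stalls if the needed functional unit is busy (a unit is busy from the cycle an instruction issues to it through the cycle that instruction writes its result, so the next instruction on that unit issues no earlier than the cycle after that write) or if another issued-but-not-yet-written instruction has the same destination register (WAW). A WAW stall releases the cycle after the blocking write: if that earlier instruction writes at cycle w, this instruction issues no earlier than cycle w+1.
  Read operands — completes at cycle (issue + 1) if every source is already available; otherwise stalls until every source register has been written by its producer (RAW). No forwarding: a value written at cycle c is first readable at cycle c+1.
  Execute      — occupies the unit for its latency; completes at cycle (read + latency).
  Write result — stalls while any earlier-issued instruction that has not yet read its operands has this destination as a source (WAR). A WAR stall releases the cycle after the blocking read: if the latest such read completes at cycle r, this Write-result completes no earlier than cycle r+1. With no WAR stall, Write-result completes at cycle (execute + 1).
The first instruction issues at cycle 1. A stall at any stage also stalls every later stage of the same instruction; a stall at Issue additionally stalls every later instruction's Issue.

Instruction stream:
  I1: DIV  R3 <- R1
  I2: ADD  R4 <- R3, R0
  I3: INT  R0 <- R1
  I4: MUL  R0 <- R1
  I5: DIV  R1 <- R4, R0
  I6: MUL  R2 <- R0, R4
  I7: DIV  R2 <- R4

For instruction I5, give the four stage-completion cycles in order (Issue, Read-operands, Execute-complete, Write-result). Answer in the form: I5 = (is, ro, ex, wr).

  I1 | 1 | 2 | 10 | 11
  I2 | 2 | 12 | 14 | 15   RAW R3: wait I1 write@11
  I3 | 3 | 4 | 5 | 13   WAR R0: wait I2 read@12
  I4 | 14 | 15 | 19 | 20   WAW R0: wait I3 write@13
  I5 | 15 | 21 | 29 | 30   RAW R0: wait I4 write@20
  I6 | 21 | 22 | 26 | 27   struct: MUL busy until I4 writes@20
  I7 | 31 | 32 | 40 | 41   struct: DIV busy until I5 writes@30

I5 = (15, 21, 29, 30)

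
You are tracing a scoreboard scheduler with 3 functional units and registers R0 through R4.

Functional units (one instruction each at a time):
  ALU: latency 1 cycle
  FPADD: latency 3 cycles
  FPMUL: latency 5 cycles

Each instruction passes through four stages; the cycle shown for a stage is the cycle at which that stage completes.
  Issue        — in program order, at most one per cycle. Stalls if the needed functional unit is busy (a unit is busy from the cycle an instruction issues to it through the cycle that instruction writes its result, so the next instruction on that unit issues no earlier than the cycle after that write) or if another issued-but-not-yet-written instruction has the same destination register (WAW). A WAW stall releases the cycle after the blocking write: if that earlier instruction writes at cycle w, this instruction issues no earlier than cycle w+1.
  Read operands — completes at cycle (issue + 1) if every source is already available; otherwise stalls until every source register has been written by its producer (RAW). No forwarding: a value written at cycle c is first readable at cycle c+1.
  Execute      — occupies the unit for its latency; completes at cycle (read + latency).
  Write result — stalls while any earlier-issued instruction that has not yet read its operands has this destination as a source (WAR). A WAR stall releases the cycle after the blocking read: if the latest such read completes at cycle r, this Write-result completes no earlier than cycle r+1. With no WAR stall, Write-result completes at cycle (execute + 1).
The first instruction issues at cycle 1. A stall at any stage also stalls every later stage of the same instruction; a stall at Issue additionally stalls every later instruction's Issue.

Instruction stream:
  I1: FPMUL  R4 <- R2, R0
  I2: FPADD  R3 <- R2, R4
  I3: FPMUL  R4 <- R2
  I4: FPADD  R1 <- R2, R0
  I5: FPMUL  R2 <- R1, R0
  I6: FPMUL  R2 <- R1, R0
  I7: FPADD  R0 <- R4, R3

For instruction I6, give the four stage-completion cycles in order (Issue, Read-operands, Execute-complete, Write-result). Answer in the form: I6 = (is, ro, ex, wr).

I6 = (27, 28, 33, 34)

t=1  I1 dispatched to FPMUL
t=2  I1 operands ready · I2 dispatched to FPADD
t=7  I1 complete
t=8  R4←I1
t=9  I2 operands ready · I3 dispatched to FPMUL
t=10  I3 operands ready
t=12  I2 complete
t=13  R3←I2
t=14  I4 dispatched to FPADD
t=15  I3 complete · I4 operands ready
t=16  R4←I3
t=17  I5 dispatched to FPMUL
t=18  I4 complete
t=19  R1←I4
t=20  I5 operands ready
t=25  I5 complete
t=26  R2←I5
t=27  I6 dispatched to FPMUL
t=28  I6 operands ready · I7 dispatched to FPADD
t=29  I7 operands ready
t=32  I7 complete
t=33  I6 complete · R0←I7
t=34  R2←I6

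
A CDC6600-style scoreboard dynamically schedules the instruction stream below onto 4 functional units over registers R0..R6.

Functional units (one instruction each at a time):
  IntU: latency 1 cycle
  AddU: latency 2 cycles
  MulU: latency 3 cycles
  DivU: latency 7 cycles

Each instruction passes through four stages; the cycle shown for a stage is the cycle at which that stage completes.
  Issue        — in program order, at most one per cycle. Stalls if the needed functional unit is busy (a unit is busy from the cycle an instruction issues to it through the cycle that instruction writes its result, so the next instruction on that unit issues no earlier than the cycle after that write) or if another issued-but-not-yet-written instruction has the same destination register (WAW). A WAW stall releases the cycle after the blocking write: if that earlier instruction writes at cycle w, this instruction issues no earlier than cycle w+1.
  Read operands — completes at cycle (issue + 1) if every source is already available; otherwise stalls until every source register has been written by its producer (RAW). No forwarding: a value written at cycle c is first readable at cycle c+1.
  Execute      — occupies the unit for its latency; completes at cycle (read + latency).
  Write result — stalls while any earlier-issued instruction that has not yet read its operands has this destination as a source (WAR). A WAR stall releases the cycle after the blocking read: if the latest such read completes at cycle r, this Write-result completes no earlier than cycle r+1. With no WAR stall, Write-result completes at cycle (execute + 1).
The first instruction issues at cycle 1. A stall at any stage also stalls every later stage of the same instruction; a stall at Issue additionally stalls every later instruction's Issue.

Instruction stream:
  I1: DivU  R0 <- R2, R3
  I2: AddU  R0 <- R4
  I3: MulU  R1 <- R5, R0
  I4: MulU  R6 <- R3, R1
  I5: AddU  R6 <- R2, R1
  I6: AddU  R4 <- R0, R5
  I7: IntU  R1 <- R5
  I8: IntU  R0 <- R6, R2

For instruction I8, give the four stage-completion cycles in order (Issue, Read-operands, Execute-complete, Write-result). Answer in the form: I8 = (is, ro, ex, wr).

I8 = (37, 38, 39, 40)

  I1 | 1 | 2 | 9 | 10
  I2 | 11 | 12 | 14 | 15   WAW R0: wait I1 write@10
  I3 | 12 | 16 | 19 | 20   RAW R0: wait I2 write@15
  I4 | 21 | 22 | 25 | 26   struct: MulU busy until I3 writes@20
  I5 | 27 | 28 | 30 | 31   WAW R6: wait I4 write@26
  I6 | 32 | 33 | 35 | 36   struct: AddU busy until I5 writes@31
  I7 | 33 | 34 | 35 | 36
  I8 | 37 | 38 | 39 | 40   struct: IntU busy until I7 writes@36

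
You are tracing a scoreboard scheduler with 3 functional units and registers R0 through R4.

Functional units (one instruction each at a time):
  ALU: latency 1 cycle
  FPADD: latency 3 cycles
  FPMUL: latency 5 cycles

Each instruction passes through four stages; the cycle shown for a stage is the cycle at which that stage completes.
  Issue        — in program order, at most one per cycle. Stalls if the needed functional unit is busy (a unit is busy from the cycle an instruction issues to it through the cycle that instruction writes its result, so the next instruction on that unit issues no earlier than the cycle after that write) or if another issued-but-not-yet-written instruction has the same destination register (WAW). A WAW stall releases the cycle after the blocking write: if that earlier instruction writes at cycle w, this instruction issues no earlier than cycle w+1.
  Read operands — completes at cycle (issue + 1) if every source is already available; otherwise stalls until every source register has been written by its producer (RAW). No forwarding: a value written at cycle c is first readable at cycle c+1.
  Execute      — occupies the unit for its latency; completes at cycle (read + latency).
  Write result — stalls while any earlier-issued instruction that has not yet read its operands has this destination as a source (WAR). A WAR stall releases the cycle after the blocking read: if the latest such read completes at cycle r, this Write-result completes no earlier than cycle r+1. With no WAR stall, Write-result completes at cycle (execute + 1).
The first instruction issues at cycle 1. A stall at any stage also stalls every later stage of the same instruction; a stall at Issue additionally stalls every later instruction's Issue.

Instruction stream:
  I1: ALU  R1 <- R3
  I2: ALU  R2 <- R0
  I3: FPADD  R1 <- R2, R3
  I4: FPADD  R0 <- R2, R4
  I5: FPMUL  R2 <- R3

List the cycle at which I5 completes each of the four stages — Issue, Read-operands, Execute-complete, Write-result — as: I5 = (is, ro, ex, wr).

I5 = (15, 16, 21, 22)

  I1 | 1 | 2 | 3 | 4
  I2 | 5 | 6 | 7 | 8   struct: ALU busy until I1 writes@4
  I3 | 6 | 9 | 12 | 13   RAW R2: wait I2 write@8
  I4 | 14 | 15 | 18 | 19   struct: FPADD busy until I3 writes@13
  I5 | 15 | 16 | 21 | 22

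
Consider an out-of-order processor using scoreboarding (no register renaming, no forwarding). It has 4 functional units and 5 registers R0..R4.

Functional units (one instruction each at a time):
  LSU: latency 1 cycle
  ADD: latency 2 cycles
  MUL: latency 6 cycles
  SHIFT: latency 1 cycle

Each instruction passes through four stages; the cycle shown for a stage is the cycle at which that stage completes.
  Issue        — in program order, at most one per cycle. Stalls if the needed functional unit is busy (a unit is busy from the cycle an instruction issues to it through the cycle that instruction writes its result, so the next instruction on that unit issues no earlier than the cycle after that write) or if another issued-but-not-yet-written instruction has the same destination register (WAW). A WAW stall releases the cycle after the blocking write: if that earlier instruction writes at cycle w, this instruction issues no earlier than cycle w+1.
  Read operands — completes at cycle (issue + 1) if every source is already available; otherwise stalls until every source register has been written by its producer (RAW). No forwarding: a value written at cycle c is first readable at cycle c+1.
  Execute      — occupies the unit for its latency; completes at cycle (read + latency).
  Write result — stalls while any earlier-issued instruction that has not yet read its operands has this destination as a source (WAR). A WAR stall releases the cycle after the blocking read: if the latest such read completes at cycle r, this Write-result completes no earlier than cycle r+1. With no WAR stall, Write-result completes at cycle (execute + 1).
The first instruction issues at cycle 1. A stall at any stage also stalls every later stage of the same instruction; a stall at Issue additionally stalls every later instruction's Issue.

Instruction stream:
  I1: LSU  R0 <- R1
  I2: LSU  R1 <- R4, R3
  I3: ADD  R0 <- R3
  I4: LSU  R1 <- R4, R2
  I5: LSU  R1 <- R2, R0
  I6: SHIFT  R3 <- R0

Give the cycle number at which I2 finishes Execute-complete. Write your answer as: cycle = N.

cycle = 7

t=1  issue I1 (LSU)
t=2  I1 read-ops
t=3  I1 finished on LSU
t=4  I1→R0
t=5  issue I2 (LSU)
t=6  I2 read-ops | issue I3 (ADD)
t=7  I2 finished on LSU | I3 read-ops
t=8  I2→R1
t=9  I3 finished on ADD | issue I4 (LSU)
t=10  I3→R0 | I4 read-ops
t=11  I4 finished on LSU
t=12  I4→R1
t=13  issue I5 (LSU)
t=14  I5 read-ops | issue I6 (SHIFT)
t=15  I5 finished on LSU | I6 read-ops
t=16  I5→R1 | I6 finished on SHIFT
t=17  I6→R3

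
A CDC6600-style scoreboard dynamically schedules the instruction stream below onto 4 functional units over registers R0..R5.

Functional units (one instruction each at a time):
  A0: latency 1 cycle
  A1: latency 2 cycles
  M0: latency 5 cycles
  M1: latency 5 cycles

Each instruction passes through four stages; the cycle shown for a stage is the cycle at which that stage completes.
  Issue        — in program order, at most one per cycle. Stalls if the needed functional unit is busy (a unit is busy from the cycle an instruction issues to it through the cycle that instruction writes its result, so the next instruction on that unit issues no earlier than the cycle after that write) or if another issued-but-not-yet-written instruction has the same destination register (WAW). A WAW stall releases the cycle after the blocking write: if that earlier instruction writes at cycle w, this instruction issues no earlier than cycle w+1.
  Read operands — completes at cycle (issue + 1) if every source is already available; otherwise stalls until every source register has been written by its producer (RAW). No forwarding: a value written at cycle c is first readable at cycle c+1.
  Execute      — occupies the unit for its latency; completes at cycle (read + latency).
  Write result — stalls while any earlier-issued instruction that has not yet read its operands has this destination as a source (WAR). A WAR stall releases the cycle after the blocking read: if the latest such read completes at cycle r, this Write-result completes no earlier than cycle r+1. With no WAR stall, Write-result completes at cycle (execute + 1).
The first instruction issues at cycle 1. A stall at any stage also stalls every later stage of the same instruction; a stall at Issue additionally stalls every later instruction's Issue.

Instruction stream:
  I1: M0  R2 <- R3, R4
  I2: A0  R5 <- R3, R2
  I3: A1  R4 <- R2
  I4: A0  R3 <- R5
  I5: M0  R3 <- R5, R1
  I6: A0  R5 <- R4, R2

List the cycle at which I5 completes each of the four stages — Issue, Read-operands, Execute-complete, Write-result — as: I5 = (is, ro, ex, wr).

I5 = (16, 17, 22, 23)

I1: IS=1 RO=2 EX=7 WR=8
I2: IS=2 RO=9 EX=10 WR=11  [RAW R2: wait I1 write@8]
I3: IS=3 RO=9 EX=11 WR=12  [RAW R2: wait I1 write@8]
I4: IS=12 RO=13 EX=14 WR=15  [struct: A0 busy until I2 writes@11]
I5: IS=16 RO=17 EX=22 WR=23  [WAW R3: wait I4 write@15]
I6: IS=17 RO=18 EX=19 WR=20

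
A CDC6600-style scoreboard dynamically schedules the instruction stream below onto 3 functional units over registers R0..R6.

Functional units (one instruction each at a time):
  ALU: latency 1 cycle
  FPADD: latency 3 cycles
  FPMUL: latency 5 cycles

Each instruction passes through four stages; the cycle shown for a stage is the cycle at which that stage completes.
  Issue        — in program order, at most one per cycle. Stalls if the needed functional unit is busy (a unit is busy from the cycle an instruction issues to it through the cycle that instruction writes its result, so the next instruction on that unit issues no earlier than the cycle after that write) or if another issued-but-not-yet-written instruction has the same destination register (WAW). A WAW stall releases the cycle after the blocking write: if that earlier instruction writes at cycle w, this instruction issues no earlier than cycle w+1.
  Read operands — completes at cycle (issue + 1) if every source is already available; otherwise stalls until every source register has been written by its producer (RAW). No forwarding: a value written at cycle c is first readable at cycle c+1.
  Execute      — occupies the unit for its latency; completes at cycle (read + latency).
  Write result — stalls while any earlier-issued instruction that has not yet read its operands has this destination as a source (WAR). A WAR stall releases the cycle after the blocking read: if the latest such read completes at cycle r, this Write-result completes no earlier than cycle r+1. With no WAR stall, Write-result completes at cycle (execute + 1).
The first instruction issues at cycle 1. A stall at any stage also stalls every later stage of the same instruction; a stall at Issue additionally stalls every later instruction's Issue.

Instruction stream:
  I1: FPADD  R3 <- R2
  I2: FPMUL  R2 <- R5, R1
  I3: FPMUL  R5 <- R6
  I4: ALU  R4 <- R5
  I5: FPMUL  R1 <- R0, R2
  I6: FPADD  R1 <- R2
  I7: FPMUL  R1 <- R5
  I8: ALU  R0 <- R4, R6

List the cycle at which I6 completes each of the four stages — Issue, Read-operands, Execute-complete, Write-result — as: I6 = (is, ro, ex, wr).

I6 = (26, 27, 30, 31)

  I1 | 1 | 2 | 5 | 6
  I2 | 2 | 3 | 8 | 9
  I3 | 10 | 11 | 16 | 17   struct: FPMUL busy until I2 writes@9
  I4 | 11 | 18 | 19 | 20   RAW R5: wait I3 write@17
  I5 | 18 | 19 | 24 | 25   struct: FPMUL busy until I3 writes@17
  I6 | 26 | 27 | 30 | 31   WAW R1: wait I5 write@25
  I7 | 32 | 33 | 38 | 39   WAW R1: wait I6 write@31
  I8 | 33 | 34 | 35 | 36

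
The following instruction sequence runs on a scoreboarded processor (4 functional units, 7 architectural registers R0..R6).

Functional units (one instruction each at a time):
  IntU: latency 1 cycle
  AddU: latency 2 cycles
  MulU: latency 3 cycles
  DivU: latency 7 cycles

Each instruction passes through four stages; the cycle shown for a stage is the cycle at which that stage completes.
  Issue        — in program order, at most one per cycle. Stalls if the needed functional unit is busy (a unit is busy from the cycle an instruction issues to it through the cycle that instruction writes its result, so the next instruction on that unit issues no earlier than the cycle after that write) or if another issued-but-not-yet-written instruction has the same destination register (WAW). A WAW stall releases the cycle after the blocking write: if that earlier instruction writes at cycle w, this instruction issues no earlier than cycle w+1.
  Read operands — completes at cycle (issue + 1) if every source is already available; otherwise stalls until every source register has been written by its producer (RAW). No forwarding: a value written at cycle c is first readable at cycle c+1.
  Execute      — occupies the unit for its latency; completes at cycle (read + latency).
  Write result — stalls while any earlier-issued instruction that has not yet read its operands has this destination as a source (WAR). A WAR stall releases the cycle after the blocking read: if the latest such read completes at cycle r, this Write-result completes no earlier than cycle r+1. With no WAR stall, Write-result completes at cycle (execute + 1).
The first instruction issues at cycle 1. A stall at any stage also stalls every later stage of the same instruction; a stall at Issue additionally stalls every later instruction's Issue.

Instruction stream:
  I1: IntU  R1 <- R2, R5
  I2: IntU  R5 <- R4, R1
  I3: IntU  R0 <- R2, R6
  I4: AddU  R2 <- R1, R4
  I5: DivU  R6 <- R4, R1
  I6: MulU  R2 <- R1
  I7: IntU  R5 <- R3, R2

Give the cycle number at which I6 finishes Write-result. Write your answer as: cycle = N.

cycle = 20

  I1 | 1 | 2 | 3 | 4
  I2 | 5 | 6 | 7 | 8   struct: IntU busy until I1 writes@4
  I3 | 9 | 10 | 11 | 12   struct: IntU busy until I2 writes@8
  I4 | 10 | 11 | 13 | 14
  I5 | 11 | 12 | 19 | 20
  I6 | 15 | 16 | 19 | 20   WAW R2: wait I4 write@14
  I7 | 16 | 21 | 22 | 23   RAW R2: wait I6 write@20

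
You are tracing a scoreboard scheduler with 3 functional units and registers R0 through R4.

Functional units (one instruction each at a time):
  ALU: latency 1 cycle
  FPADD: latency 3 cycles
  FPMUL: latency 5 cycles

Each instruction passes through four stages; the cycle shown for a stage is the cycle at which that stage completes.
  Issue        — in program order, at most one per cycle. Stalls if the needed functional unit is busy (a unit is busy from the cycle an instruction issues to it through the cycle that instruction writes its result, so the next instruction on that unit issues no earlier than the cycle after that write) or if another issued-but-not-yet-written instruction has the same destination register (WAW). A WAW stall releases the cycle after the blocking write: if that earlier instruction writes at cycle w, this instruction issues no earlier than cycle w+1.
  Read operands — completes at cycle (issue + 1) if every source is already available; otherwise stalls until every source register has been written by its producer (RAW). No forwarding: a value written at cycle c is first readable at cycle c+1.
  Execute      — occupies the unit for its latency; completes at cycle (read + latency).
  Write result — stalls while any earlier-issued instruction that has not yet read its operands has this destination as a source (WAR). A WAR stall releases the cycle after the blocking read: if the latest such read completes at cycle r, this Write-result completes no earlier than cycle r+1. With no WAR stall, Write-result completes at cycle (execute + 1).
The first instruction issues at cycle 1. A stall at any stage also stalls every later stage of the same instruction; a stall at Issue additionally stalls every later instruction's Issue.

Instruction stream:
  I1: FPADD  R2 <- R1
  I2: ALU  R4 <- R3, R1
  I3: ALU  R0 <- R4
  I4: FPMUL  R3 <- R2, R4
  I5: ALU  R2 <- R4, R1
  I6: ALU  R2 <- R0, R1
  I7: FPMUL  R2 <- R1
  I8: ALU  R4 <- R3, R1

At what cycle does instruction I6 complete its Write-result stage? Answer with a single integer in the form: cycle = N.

[I1] 1/2/5/6
[I2] 2/3/4/5
[I3] 6/7/8/9  (struct: ALU busy until I2 writes@5)
[I4] 7/8/13/14
[I5] 10/11/12/13  (struct: ALU busy until I3 writes@9)
[I6] 14/15/16/17  (struct: ALU busy until I5 writes@13)
[I7] 18/19/24/25  (WAW R2: wait I6 write@17)
[I8] 19/20/21/22

cycle = 17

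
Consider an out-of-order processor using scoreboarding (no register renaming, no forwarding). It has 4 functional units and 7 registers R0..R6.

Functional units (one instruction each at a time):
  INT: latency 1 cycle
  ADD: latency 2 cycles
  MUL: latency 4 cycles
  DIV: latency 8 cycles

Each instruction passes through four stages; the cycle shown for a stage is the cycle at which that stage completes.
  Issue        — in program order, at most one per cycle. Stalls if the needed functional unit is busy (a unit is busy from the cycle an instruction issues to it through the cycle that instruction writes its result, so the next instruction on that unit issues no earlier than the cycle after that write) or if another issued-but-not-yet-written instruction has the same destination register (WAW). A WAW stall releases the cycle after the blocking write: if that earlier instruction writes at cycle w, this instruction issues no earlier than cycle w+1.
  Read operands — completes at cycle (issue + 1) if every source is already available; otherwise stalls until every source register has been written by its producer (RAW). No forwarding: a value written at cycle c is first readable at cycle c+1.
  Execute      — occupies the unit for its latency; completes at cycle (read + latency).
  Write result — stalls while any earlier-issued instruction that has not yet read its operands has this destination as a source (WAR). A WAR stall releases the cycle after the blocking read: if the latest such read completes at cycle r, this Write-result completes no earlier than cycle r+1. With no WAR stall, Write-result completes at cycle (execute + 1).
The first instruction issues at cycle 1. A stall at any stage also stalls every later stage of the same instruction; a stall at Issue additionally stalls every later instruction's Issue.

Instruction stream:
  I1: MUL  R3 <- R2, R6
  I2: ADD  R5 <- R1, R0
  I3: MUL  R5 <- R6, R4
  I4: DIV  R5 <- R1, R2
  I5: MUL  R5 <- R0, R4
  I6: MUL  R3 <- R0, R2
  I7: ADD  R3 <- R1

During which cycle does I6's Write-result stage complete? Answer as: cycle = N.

cycle = 39

I1: IS=1 RO=2 EX=6 WR=7
I2: IS=2 RO=3 EX=5 WR=6
I3: IS=8 RO=9 EX=13 WR=14  [struct: MUL busy until I1 writes@7]
I4: IS=15 RO=16 EX=24 WR=25  [WAW R5: wait I3 write@14]
I5: IS=26 RO=27 EX=31 WR=32  [WAW R5: wait I4 write@25]
I6: IS=33 RO=34 EX=38 WR=39  [struct: MUL busy until I5 writes@32]
I7: IS=40 RO=41 EX=43 WR=44  [WAW R3: wait I6 write@39]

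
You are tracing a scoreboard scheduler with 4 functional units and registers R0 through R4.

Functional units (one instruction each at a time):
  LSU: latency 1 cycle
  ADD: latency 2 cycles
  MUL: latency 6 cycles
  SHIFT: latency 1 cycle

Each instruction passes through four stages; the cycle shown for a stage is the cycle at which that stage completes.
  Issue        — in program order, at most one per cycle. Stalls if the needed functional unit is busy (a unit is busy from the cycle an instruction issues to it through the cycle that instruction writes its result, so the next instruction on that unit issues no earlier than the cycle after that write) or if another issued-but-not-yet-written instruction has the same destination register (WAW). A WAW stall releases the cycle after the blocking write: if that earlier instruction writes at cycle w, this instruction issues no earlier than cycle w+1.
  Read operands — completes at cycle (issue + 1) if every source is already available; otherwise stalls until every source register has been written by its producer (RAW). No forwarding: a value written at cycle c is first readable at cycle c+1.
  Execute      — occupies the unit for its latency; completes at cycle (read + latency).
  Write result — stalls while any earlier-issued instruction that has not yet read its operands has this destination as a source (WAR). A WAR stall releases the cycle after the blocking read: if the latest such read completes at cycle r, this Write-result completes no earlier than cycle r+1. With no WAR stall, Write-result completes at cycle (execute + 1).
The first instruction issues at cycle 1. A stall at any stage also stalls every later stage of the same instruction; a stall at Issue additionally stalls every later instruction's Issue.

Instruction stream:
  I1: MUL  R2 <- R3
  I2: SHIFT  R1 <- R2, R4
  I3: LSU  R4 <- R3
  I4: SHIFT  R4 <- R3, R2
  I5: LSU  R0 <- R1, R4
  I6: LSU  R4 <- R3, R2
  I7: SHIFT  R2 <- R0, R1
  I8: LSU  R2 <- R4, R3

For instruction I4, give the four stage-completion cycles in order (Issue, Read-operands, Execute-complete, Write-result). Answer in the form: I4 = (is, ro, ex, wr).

I4 = (13, 14, 15, 16)

I1 -> (1, 2, 8, 9)
I2 -> (2, 10, 11, 12)  // RAW R2: wait I1 write@9
I3 -> (3, 4, 5, 11)  // WAR R4: wait I2 read@10
I4 -> (13, 14, 15, 16)  // struct: SHIFT busy until I2 writes@12
I5 -> (14, 17, 18, 19)  // RAW R4: wait I4 write@16
I6 -> (20, 21, 22, 23)  // struct: LSU busy until I5 writes@19
I7 -> (21, 22, 23, 24)
I8 -> (25, 26, 27, 28)  // WAW R2: wait I7 write@24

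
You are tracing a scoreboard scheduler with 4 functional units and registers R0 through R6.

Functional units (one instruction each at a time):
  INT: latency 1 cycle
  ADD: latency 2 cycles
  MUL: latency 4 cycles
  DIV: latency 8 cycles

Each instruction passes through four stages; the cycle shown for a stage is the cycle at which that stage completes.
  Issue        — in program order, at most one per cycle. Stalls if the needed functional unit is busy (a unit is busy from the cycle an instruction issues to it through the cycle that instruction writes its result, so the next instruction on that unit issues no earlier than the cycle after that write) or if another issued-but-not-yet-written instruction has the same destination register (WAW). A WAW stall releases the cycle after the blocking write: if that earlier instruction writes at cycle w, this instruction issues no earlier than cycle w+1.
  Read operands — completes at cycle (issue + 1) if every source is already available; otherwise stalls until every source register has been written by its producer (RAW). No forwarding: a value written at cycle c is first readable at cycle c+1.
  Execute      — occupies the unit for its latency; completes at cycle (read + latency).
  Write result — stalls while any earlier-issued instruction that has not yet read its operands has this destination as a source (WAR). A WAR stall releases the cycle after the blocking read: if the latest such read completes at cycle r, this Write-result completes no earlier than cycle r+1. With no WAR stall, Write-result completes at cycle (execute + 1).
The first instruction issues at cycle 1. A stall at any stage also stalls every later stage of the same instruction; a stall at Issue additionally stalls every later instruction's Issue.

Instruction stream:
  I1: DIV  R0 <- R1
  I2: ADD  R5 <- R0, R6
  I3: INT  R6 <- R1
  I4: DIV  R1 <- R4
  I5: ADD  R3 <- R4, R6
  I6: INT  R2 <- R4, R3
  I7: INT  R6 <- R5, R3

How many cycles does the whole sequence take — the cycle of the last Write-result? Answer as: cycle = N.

t=1  issue I1 (DIV)
t=2  I1 read-ops | issue I2 (ADD)
t=3  issue I3 (INT)
t=4  I3 read-ops
t=5  I3 finished on INT
t=10  I1 finished on DIV
t=11  I1→R0
t=12  I2 read-ops | issue I4 (DIV)
t=13  I3→R6 | I4 read-ops
t=14  I2 finished on ADD
t=15  I2→R5
t=16  issue I5 (ADD)
t=17  I5 read-ops | issue I6 (INT)
t=19  I5 finished on ADD
t=20  I5→R3
t=21  I4 finished on DIV | I6 read-ops
t=22  I4→R1 | I6 finished on INT
t=23  I6→R2
t=24  issue I7 (INT)
t=25  I7 read-ops
t=26  I7 finished on INT
t=27  I7→R6

cycle = 27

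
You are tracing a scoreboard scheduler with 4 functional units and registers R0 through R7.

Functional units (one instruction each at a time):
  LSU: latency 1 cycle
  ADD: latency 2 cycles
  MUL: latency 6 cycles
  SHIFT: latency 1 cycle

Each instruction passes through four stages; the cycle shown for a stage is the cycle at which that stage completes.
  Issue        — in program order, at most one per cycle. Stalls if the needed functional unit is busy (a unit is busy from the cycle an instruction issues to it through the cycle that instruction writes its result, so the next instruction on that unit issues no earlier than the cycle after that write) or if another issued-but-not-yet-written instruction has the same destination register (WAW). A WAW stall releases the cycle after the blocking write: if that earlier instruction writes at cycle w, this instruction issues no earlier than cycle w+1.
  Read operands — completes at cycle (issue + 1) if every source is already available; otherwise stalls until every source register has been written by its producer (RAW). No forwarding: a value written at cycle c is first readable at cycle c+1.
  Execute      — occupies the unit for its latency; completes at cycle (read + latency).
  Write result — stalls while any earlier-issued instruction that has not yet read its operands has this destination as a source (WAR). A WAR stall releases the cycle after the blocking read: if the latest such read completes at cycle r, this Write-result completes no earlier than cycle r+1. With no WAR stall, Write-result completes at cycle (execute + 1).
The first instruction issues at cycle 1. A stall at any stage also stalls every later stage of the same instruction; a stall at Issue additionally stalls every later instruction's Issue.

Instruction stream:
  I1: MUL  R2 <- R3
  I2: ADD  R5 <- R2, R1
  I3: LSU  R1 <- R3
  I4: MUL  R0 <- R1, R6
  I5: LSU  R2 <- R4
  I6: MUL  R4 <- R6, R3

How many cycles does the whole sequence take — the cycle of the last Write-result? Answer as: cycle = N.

c1: issue I1 (MUL)
c2: I1 read-ops | issue I2 (ADD)
c3: issue I3 (LSU)
c4: I3 read-ops
c5: I3 finished on LSU
c8: I1 finished on MUL
c9: I1→R2
c10: I2 read-ops | issue I4 (MUL)
c11: I3→R1
c12: I2 finished on ADD | I4 read-ops | issue I5 (LSU)
c13: I2→R5 | I5 read-ops
c14: I5 finished on LSU
c15: I5→R2
c18: I4 finished on MUL
c19: I4→R0
c20: issue I6 (MUL)
c21: I6 read-ops
c27: I6 finished on MUL
c28: I6→R4

cycle = 28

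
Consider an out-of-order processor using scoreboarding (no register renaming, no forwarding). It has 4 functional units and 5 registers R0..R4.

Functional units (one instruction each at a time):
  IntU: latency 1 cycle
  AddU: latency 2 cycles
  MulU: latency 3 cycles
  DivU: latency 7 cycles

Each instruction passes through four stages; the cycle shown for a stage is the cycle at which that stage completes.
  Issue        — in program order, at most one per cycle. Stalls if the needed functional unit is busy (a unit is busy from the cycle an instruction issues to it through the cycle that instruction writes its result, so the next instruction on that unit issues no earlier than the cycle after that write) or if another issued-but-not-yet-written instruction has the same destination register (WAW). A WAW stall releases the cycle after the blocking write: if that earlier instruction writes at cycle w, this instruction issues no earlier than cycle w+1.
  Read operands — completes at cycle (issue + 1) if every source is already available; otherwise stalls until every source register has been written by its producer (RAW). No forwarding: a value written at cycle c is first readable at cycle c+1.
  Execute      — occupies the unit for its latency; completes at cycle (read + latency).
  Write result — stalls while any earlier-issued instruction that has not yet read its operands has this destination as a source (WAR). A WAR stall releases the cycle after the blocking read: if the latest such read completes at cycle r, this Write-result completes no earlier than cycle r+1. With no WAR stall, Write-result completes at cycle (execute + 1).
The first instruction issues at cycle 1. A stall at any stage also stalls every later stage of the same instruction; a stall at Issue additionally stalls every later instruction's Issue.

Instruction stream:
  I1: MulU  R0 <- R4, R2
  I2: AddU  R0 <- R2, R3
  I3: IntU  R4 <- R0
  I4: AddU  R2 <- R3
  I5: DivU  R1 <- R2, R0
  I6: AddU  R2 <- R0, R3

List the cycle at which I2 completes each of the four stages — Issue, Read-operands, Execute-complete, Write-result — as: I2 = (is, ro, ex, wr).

t=1  issue I1 (MulU)
t=2  I1 read-ops
t=5  I1 finished on MulU
t=6  I1→R0
t=7  issue I2 (AddU)
t=8  I2 read-ops | issue I3 (IntU)
t=10  I2 finished on AddU
t=11  I2→R0
t=12  I3 read-ops | issue I4 (AddU)
t=13  I3 finished on IntU | I4 read-ops | issue I5 (DivU)
t=14  I3→R4
t=15  I4 finished on AddU
t=16  I4→R2
t=17  I5 read-ops | issue I6 (AddU)
t=18  I6 read-ops
t=20  I6 finished on AddU
t=21  I6→R2
t=24  I5 finished on DivU
t=25  I5→R1

I2 = (7, 8, 10, 11)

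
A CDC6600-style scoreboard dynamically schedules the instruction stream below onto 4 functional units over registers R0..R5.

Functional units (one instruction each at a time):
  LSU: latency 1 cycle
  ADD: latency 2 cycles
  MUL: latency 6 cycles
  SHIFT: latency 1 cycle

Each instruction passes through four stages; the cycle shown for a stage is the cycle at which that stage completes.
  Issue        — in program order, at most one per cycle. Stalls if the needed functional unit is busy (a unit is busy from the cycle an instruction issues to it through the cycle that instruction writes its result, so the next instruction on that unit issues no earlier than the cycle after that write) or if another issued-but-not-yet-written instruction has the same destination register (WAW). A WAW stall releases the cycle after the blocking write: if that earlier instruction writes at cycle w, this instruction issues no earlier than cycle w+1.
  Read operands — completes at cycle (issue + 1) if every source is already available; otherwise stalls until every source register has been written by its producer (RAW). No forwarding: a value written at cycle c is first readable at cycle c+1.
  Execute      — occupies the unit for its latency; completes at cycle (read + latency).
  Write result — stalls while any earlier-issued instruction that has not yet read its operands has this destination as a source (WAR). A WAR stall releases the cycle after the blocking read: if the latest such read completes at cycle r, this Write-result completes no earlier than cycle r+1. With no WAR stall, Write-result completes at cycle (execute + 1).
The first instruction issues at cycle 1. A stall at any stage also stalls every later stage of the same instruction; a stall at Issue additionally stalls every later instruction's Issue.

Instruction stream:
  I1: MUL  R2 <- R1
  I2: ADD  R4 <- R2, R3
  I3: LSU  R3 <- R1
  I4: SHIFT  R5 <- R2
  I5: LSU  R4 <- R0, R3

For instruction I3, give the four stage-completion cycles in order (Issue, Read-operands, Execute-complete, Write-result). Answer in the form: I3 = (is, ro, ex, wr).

cycle 1: issue I1 (MUL)
cycle 2: I1 read-ops; issue I2 (ADD)
cycle 3: issue I3 (LSU)
cycle 4: I3 read-ops; issue I4 (SHIFT)
cycle 5: I3 finished on LSU
cycle 8: I1 finished on MUL
cycle 9: I1→R2
cycle 10: I2 read-ops; I4 read-ops
cycle 11: I3→R3; I4 finished on SHIFT
cycle 12: I2 finished on ADD; I4→R5
cycle 13: I2→R4
cycle 14: issue I5 (LSU)
cycle 15: I5 read-ops
cycle 16: I5 finished on LSU
cycle 17: I5→R4

I3 = (3, 4, 5, 11)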